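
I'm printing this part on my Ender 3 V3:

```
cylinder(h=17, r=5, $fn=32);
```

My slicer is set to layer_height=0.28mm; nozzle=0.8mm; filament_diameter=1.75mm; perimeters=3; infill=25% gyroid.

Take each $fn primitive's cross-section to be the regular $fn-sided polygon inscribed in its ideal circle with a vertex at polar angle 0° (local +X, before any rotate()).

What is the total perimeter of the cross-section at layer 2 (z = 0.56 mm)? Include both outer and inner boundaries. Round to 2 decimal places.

At z = 0.56 mm: the r=5 cylinder gives a regular 32-gon of circumradius 5 (constant along its height) (perimeter = 2·32·5.000·sin(180°/32) = 31.37 mm). Overall, the cross-section is a single solid region. Total boundary length (outer) = 31.37 mm.

31.37 mm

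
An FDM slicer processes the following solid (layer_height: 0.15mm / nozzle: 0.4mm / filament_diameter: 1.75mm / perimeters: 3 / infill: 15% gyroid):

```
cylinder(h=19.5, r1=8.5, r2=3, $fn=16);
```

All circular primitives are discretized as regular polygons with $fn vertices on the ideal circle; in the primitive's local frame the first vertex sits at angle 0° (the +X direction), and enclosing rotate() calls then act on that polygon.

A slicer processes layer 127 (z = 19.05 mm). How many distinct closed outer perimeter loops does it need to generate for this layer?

At z = 19.05 mm: the cone (r1=8.5→r2=3) has section circumradius 3.127 here — a regular 16-gon. The result has 1 disconnected region.

1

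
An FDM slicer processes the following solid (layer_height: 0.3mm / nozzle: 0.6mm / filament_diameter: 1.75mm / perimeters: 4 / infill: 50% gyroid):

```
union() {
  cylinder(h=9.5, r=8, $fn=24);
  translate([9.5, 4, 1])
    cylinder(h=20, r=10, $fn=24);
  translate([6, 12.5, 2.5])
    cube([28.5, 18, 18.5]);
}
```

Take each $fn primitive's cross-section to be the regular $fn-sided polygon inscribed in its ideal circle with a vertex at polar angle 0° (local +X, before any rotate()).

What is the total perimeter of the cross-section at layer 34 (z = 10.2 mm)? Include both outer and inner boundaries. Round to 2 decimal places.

At z = 10.2 mm: the cylinder is absent (z outside [0, 9.5]); the cylinder at (9.5, 4): section is a regular 24-gon, circumradius r=10 (perimeter = 2·24·10.000·sin(180°/24) = 62.65 mm); the cube at (6, 12.5) (footprint 28.5×18) is included at this height (perimeter 93.00 mm); Taking the union: the regions partially overlap (shared area 9.38 mm²), so the edge portions inside another operand are dropped and the merged outline is re-measured after clipping — boundary = 137.08 mm. Overall, the cross-section is a single solid region. Total boundary length (outer) = 137.08 mm.

137.08 mm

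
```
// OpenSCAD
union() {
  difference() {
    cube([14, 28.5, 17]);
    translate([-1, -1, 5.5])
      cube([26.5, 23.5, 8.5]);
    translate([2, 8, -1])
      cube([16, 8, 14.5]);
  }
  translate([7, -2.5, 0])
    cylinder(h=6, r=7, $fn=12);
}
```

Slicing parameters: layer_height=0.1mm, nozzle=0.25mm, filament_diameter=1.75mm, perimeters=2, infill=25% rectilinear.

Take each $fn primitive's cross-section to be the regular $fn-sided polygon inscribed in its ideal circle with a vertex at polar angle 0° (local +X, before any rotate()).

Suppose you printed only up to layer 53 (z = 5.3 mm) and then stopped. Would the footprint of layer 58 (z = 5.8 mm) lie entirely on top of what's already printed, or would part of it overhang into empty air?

Compare the two slices. At z = 5.3: the cube (footprint 14×28.5) is included at this height (area 399.00 mm²); the cube at (-1, -1) does not reach this height (z outside [5.5, 14]); the cube at (2, 8) is present — its section is the full 16×8 rectangle (area 128.00 mm²); Subtracting the remaining from the first: starting from the 14×28.5 cube (399.00 mm²), the 16×8 cube at (2, 8) partially overlaps it — only the 96.00 mm² overlap (of its 128.00 mm²) is removed, clipping the outline — area = 303.00 mm²; the r=7 cylinder at (7, -2.5) gives a regular 12-gon of circumradius 7 (constant along its height) (area = (12/2)·7.000²·sin(360°/12) = 147.00 mm²); Merging all regions: the regions partially overlap — summed areas 450.00 mm² minus the doubly-counted overlap 40.17 mm² gives 409.83 mm² — area = 409.83 mm². At z = 5.8: the 14×28.5 cube contributes its full rectangle (area 399.00 mm²); the cube at (-1, -1) is present — its section is the full 26.5×23.5 rectangle (area 622.75 mm²); the 16×8 cube at (2, 8) contributes its full rectangle (area 128.00 mm²); Subtracting the remaining from the first: starting from the 14×28.5 cube (399.00 mm²), the 26.5×23.5 cube at (-1, -1) partially overlaps it — only the 315.00 mm² overlap (of its 622.75 mm²) is removed, clipping the outline; the 16×8 cube at (2, 8) misses the remaining region (no effect) — area = 84.00 mm²; the cylinder at (7, -2.5): section is a regular 12-gon, circumradius r=7 (area = (12/2)·7.000²·sin(360°/12) = 147.00 mm²); Merging all regions: the 2 present regions are separate (no shared area or edge), so areas and boundary lengths simply add and each stays a separate island — area = 231.00 mm². Checking containment: the cross-section at z = 5.8 is a subset of the cross-section at z = 5.3.

entirely on top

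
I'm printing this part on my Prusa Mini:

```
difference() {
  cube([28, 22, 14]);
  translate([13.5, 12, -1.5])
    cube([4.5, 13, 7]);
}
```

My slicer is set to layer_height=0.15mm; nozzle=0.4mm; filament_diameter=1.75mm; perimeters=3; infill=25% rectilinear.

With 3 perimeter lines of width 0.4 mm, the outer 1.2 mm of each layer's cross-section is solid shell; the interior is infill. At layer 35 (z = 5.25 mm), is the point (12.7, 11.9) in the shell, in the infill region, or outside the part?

At z = 5.25 mm: the cube (footprint 28×22) is included at this height; the cube at (13.5, 12) (footprint 4.5×13) is included at this height; Subtracting the remaining from the first: starting from the 28×22 cube, the 4.5×13 cube at (13.5, 12) partially overlaps it — only the 45.00 mm² overlap (of its 58.50 mm²) is removed, clipping the outline — 1 connected region. Overall, the cross-section is a single solid region. The nearest boundary edge runs (13.50, 22.00)→(13.50, 12.00); distance from the point to it = 0.81 mm. The point is inside the cross-section, 0.81 mm from the nearest boundary — within the 1.2 mm shell band (3 × 0.4).

shell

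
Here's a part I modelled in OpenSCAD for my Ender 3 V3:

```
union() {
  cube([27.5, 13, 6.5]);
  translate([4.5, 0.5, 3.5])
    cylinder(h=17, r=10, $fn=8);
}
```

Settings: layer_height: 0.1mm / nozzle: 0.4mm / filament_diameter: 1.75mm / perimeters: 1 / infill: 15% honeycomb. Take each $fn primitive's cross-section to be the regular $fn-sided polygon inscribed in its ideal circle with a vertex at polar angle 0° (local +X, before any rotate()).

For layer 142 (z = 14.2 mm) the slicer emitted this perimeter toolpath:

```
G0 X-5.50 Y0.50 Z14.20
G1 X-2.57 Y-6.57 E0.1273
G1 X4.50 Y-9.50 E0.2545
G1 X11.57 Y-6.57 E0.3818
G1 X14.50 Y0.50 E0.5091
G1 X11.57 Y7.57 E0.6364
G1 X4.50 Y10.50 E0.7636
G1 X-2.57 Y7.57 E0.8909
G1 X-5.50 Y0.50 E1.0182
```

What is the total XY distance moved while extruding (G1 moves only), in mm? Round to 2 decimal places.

61.22 mm

Sum the Euclidean lengths of each G1 segment: total = 61.22 mm.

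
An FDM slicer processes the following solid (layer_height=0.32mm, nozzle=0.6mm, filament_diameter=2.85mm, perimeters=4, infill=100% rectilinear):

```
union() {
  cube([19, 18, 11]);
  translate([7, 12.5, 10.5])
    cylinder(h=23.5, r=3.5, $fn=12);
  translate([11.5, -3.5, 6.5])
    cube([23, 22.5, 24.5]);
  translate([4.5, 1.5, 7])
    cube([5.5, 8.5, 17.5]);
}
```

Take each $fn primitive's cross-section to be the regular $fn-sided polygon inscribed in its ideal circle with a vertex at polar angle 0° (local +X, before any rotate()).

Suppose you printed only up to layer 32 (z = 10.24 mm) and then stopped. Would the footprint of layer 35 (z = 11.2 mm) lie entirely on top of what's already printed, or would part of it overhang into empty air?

Compare the two slices. At z = 10.24: the cube is present — its section is the full 19×18 rectangle (area 342.00 mm²); the cylinder at (7, 12.5) is absent (z outside [10.5, 34]); the 23×22.5 cube at (11.5, -3.5) contributes its full rectangle (area 517.50 mm²); the cube at (4.5, 1.5) is present — its section is the full 5.5×8.5 rectangle (area 46.75 mm²); Merging all regions: the regions partially overlap — summed areas 906.25 mm² minus the doubly-counted overlap 181.75 mm² gives 724.50 mm² — area = 724.50 mm². At z = 11.2: the cube is not intersected at this z (z outside [0, 11]); the r=3.5 cylinder at (7, 12.5) contributes a regular 12-gon of circumradius 3.5 (area = (12/2)·3.500²·sin(360°/12) = 36.75 mm²); the 23×22.5 cube at (11.5, -3.5) contributes its full rectangle (area 517.50 mm²); the 5.5×8.5 cube at (4.5, 1.5) contributes its full rectangle (area 46.75 mm²); Merging all regions: the regions partially overlap — summed areas 601.00 mm² minus the doubly-counted overlap 2.96 mm² gives 598.04 mm² — area = 598.04 mm². Checking containment: the cross-section at z = 11.2 is a subset of the cross-section at z = 10.24.

entirely on top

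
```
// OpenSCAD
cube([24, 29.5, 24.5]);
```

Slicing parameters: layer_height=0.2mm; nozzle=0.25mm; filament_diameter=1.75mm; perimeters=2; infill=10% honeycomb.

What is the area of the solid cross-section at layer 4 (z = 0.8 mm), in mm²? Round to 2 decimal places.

708.00 mm²

At z = 0.8 mm: the cube (footprint 24×29.5) is included at this height (area 708.00 mm²). Overall, the cross-section is a single solid region. Net area = 708.00 mm².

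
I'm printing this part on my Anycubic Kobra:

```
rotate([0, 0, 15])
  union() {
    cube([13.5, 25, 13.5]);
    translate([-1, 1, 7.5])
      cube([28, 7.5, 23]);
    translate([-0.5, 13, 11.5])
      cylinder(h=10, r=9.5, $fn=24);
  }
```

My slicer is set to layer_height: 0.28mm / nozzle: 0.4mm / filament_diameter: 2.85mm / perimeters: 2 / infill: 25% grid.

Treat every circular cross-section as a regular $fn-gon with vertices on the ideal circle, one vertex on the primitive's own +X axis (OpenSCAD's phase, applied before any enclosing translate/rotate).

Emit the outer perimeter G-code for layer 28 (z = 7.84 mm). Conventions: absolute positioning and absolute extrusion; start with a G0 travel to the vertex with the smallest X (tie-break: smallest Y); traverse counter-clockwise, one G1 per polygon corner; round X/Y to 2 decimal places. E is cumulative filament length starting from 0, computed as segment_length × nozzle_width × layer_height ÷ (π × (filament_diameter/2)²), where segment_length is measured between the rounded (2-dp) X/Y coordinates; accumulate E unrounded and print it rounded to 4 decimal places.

G0 X-6.47 Y24.15 Z7.84
G1 X-2.20 Y8.21 E0.2897
G1 X-3.17 Y7.95 E0.3073
G1 X-1.22 Y0.71 E0.4390
G1 X-0.26 Y0.97 E0.4564
G1 X0.00 Y0.00 E0.4741
G1 X13.04 Y3.49 E0.7111
G1 X12.78 Y4.46 E0.7287
G1 X25.82 Y7.95 E0.9657
G1 X23.88 Y15.20 E1.0975
G1 X10.84 Y11.70 E1.3345
G1 X6.57 Y27.64 E1.6242
G1 X-6.47 Y24.15 E1.8612

At z = 7.84 mm: the 13.5×25 cube contributes its full rectangle; the 28×7.5 cube at (-1, 1) contributes its full rectangle; the cylinder at (-0.5, 13) does not reach this height (z outside [11.5, 21.5]); Taking the union: the regions partially overlap (shared area 101.25 mm²), so overlapping operands fuse into one piece — 1 connected region; (whole slice rotated 15° about Z — lengths, areas and connectivity unchanged). The outline is a single polygon with 12 vertices. Extrusion per mm of travel: 0.4 × 0.28 / (π × 1.425²) = 0.017557. Accumulating E over each segment gives final E = 1.8612.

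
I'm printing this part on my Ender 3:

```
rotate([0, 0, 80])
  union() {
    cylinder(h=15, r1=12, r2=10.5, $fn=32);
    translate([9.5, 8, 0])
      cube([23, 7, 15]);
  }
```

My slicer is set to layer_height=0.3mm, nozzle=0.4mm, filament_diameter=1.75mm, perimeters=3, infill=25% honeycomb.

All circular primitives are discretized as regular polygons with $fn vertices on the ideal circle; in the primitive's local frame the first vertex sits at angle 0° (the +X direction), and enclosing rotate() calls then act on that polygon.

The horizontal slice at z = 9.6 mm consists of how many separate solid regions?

At z = 9.6 mm: the cone (r1=12→r2=10.5) has section circumradius 11.040 here — a regular 32-gon; the cube at (9.5, 8) is present — its section is the full 23×7 rectangle; Combining (union): the 2 present regions are separate (no shared area or edge), so areas and boundary lengths simply add and each stays a separate island — 2 connected regions; (rotated 80° about Z; rotation is an isometry so areas/perimeters/island counts are preserved). The result has 2 disconnected regions.

2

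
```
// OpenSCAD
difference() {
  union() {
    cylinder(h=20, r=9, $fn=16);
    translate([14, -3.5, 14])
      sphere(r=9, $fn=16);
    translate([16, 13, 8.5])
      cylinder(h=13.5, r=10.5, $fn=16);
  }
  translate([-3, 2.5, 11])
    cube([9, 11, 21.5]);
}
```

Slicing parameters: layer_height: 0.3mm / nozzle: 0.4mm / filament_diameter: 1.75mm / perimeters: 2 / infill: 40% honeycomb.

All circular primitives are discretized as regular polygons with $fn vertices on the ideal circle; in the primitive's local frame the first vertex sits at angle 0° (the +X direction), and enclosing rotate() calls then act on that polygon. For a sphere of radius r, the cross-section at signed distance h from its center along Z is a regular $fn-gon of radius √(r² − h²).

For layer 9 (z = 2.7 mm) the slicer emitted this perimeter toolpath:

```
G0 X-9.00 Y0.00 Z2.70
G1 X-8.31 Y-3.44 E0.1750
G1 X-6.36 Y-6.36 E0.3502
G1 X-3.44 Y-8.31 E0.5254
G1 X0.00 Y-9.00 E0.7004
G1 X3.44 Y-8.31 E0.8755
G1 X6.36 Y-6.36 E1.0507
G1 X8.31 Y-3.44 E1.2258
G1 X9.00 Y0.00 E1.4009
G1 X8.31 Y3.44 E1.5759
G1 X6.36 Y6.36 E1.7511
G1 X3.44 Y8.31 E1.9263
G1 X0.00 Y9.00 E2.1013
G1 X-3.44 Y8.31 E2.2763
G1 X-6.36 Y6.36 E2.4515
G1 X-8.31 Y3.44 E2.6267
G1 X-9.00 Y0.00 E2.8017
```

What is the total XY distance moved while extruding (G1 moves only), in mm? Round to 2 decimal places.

Sum the Euclidean lengths of each G1 segment: total = 56.16 mm.

56.16 mm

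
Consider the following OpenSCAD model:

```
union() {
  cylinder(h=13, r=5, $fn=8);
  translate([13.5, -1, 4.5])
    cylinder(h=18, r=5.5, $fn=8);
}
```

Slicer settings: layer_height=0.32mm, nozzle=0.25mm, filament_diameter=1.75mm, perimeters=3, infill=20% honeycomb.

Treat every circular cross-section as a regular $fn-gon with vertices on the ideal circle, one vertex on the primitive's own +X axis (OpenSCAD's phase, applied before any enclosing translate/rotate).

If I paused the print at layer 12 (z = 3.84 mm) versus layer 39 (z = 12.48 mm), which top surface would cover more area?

layer 39 (z = 12.48 mm)

Layer 12 (z = 3.84): the cylinder: section is a regular 8-gon, circumradius r=5 (area = (8/2)·5.000²·sin(360°/8) = 70.71 mm²); the cylinder at (13.5, -1) is not intersected at this z (z outside [4.5, 22.5]); Merging all regions: only the r=5 cylinder is present, so the union is just that shape — area = 70.71 mm². So its area = 70.71 mm². Layer 39 (z = 12.48): the r=5 cylinder gives a regular 8-gon of circumradius 5 (constant along its height) (area = (8/2)·5.000²·sin(360°/8) = 70.71 mm²); the cylinder at (13.5, -1): section is a regular 8-gon, circumradius r=5.5 (area = (8/2)·5.500²·sin(360°/8) = 85.56 mm²); Combining (union): the 2 present regions are separate (no shared area or edge), so areas and boundary lengths simply add and each stays a separate island — area = 156.27 mm². So its area = 156.27 mm². Layer 39 is larger (156.27 vs 70.71 mm²).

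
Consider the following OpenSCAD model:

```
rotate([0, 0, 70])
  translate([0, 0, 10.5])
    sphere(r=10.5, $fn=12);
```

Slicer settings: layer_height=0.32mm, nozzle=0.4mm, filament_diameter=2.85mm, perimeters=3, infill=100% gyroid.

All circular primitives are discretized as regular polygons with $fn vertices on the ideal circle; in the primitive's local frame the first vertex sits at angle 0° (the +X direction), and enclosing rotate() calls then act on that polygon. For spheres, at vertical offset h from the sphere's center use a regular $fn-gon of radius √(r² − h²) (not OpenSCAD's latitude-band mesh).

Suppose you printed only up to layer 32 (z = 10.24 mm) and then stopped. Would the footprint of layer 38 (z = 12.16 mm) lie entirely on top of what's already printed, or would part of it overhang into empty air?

entirely on top

Compare the two slices. At z = 10.24: the r=10.5 sphere slices to a regular 12-gon of circumradius 10.497 (√(r²−h²) with h=0.26 from center) (area = (12/2)·10.497²·sin(360°/12) = 330.55 mm²); (whole slice rotated 70° about Z — lengths, areas and connectivity unchanged). At z = 12.16: the r=10.5 sphere contributes a regular 12-gon of circumradius √(10.5²−1.66²) = 10.368 (area = (12/2)·10.368²·sin(360°/12) = 322.48 mm²); (rotated 70° about Z; rotation is an isometry so areas/perimeters/island counts are preserved). Checking containment: the cross-section at z = 12.16 is a subset of the cross-section at z = 10.24.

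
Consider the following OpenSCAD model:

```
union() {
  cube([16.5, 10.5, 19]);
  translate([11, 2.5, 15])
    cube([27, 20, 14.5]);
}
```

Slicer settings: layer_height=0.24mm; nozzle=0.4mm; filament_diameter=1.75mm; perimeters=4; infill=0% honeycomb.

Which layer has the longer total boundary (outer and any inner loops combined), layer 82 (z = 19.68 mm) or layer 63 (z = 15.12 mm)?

Layer 82 (z = 19.68): the cube is not intersected at this z (z outside [0, 19]); the cube at (11, 2.5) is present — its section is the full 27×20 rectangle (perimeter 94.00 mm); Combining (union): only the 27×20 cube at (11, 2.5) is present, so the union is just that shape — boundary = 94.00 mm. So its perimeter = 94.00 mm. Layer 63 (z = 15.12): the cube (footprint 16.5×10.5) is included at this height (perimeter 54.00 mm); the 27×20 cube at (11, 2.5) contributes its full rectangle (perimeter 94.00 mm); Merging all regions: the regions partially overlap (shared area 44.00 mm²), so the edge portions inside another operand are dropped and the merged outline is re-measured after clipping — boundary = 121.00 mm. So its perimeter = 121.00 mm. Layer 63 is larger (121.00 vs 94.00 mm).

layer 63 (z = 15.12 mm)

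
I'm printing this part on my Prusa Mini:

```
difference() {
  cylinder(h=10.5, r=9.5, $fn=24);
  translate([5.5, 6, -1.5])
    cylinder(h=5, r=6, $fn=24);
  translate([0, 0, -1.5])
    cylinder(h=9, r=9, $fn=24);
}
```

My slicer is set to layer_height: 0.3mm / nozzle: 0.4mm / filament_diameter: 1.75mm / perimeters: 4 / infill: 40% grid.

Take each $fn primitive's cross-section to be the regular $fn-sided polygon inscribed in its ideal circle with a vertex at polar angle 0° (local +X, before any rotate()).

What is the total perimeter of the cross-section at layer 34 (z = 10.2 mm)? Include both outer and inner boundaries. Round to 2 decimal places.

At z = 10.2 mm: the r=9.5 cylinder contributes a regular 24-gon of circumradius 9.5 (perimeter = 2·24·9.500·sin(180°/24) = 59.52 mm); the cylinder at (5.5, 6) is absent (z outside [-1.5, 3.5]); the cylinder does not reach this height (z outside [-1.5, 7.5]); Subtracting the remaining from the first: none of the subtracted shapes is present at this height, so the r=9.5 cylinder is unchanged — boundary = 59.52 mm. Overall, the cross-section is a single solid region. Total boundary length (outer) = 59.52 mm.

59.52 mm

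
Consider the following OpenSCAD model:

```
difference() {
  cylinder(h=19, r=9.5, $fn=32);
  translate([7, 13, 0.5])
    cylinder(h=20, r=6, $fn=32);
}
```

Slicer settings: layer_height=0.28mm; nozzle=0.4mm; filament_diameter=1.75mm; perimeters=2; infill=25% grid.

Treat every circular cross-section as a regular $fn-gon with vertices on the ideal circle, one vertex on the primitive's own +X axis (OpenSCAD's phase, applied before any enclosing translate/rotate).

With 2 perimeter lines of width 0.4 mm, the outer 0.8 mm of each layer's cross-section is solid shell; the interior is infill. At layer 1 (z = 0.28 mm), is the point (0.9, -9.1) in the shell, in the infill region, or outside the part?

shell

At z = 0.28 mm: the r=9.5 cylinder contributes a regular 32-gon of circumradius 9.5; the cylinder at (7, 13) is absent (z outside [0.5, 20.5]); After the difference (first − rest): none of the subtracted shapes is present at this height, so the r=9.5 cylinder is unchanged — 1 connected region. Overall, the cross-section is a single solid region. The nearest boundary edge runs (-0.00, -9.50)→(1.85, -9.32); distance from the point to it = 0.31 mm. The point is inside the cross-section, 0.31 mm from the nearest boundary — within the 0.8 mm shell band (2 × 0.4).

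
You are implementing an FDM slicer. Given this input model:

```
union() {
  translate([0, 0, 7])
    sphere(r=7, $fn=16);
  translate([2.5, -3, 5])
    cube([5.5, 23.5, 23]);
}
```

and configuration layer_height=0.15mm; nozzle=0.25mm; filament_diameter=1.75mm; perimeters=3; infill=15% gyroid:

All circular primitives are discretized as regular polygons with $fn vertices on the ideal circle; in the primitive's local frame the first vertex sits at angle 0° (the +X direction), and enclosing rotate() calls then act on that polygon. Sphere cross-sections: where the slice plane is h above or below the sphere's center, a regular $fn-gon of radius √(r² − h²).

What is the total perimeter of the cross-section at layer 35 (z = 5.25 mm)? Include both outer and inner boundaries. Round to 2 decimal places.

At z = 5.25 mm: the r=7 sphere slices to a regular 16-gon of circumradius 6.778 (√(r²−h²) with h=1.75 from center) (perimeter = 2·16·6.778·sin(180°/16) = 42.31 mm); the cube at (2.5, -3) (footprint 5.5×23.5) is included at this height (perimeter 58.00 mm); Taking the union: the regions partially overlap (shared area 30.74 mm²), so the edge portions inside another operand are dropped and the merged outline is re-measured after clipping — boundary = 76.38 mm. Overall, the cross-section is a single solid region. Total boundary length (outer) = 76.38 mm.

76.38 mm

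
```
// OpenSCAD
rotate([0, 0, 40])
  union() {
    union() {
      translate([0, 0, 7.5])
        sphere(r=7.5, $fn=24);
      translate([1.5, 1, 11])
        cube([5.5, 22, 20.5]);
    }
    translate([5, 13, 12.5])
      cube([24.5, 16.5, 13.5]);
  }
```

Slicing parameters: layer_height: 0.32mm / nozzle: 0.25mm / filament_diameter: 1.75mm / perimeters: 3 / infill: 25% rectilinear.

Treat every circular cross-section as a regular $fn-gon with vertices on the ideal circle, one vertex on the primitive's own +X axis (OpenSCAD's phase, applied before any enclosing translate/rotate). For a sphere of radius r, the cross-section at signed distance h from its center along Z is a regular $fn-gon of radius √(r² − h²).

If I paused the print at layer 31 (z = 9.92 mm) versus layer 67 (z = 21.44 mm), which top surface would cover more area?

Layer 31 (z = 9.92): the r=7.5 sphere slices to a regular 24-gon of circumradius 7.099 (√(r²−h²) with h=2.42 from center) (area = (24/2)·7.099²·sin(360°/24) = 156.51 mm²); the cube at (1.5, 1) is not intersected at this z (z outside [11, 31.5]); Taking the union: only the r=7.5 sphere is present, so the union is just that shape — area = 156.51 mm²; the cube at (5, 13) is absent (z outside [12.5, 26]); Combining (union): only that combined region is present, so the union is just that shape — area = 156.51 mm²; (rotated 40° about Z; rotation is an isometry so areas/perimeters/island counts are preserved). So its area = 156.51 mm². Layer 67 (z = 21.44): the sphere is absent (|z−center|=13.940 > r=7.5); the cube at (1.5, 1) (footprint 5.5×22) is included at this height (area 121.00 mm²); Combining (union): only the 5.5×22 cube at (1.5, 1) is present, so the union is just that shape — area = 121.00 mm²; the 24.5×16.5 cube at (5, 13) contributes its full rectangle (area 404.25 mm²); Taking the union: the regions partially overlap — summed areas 525.25 mm² minus the doubly-counted overlap 20.00 mm² gives 505.25 mm² — area = 505.25 mm²; (rotated 40° about Z; rotation is an isometry so areas/perimeters/island counts are preserved). So its area = 505.25 mm². Layer 67 is larger (505.25 vs 156.51 mm²).

layer 67 (z = 21.44 mm)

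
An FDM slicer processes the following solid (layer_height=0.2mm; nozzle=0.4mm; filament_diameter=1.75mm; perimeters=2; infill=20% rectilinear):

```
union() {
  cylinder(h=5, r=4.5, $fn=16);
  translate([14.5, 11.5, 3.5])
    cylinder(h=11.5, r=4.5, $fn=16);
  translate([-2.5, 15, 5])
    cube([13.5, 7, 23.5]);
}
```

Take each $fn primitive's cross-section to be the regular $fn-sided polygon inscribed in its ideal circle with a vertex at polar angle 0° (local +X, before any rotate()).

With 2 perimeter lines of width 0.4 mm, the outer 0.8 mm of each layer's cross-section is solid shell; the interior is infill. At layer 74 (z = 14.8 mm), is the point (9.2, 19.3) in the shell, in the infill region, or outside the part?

infill

At z = 14.8 mm: the cylinder is not intersected at this z (z outside [0, 5]); the cylinder at (14.5, 11.5): section is a regular 16-gon, circumradius r=4.5; the 13.5×7 cube at (-2.5, 15) contributes its full rectangle; Taking the union: the 2 present regions are separate (no shared area or edge), so areas and boundary lengths simply add and each stays a separate island — 2 connected regions. Overall, the cross-section has 2 separate islands. The nearest boundary edge runs (11.00, 22.00)→(11.00, 15.00); distance from the point to it = 1.80 mm. (Shell/infill is judged within the island containing the point — the largest one.) The point is inside the cross-section and 1.80 mm from the nearest boundary — more than the 0.8 mm shell width (2 × 0.4), so it's in the infill interior.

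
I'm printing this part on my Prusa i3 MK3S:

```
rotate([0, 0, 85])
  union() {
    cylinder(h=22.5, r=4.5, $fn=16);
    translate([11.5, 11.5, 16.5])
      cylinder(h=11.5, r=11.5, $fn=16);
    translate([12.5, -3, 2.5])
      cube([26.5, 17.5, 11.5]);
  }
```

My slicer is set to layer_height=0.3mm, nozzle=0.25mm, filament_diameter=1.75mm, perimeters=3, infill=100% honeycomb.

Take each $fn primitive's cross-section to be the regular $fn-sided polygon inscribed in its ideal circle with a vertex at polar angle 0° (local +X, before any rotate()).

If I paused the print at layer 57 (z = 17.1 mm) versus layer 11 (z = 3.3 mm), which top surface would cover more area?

Layer 57 (z = 17.1): the r=4.5 cylinder gives a regular 16-gon of circumradius 4.5 (constant along its height) (area = (16/2)·4.500²·sin(360°/16) = 61.99 mm²); the cylinder at (11.5, 11.5): section is a regular 16-gon, circumradius r=11.5 (area = (16/2)·11.500²·sin(360°/16) = 404.88 mm²); the cube at (12.5, -3) is not intersected at this z (z outside [2.5, 14]); Merging all regions: the 2 present regions are separate (no shared area or edge), so areas and boundary lengths simply add and each stays a separate island — area = 466.87 mm²; (rotated 85° about Z; rotation is an isometry so areas/perimeters/island counts are preserved). So its area = 466.87 mm². Layer 11 (z = 3.3): the r=4.5 cylinder contributes a regular 16-gon of circumradius 4.5 (area = (16/2)·4.500²·sin(360°/16) = 61.99 mm²); the cylinder at (11.5, 11.5) is not intersected at this z (z outside [16.5, 28]); the cube at (12.5, -3) (footprint 26.5×17.5) is included at this height (area 463.75 mm²); Merging all regions: the 2 present regions are separate (no shared area or edge), so areas and boundary lengths simply add and each stays a separate island — area = 525.74 mm²; (rotated 85° about Z; rotation is an isometry so areas/perimeters/island counts are preserved). So its area = 525.74 mm². Layer 11 is larger (525.74 vs 466.87 mm²).

layer 11 (z = 3.3 mm)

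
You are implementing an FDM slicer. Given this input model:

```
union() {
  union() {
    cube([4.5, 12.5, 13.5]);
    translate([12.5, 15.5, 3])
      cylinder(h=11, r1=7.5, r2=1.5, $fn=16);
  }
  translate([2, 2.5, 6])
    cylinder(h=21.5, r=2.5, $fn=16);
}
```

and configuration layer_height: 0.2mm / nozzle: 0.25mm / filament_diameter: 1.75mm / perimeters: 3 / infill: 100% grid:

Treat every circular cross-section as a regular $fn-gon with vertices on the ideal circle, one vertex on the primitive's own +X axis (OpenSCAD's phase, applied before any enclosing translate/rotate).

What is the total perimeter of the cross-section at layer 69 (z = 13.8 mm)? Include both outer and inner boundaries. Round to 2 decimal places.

25.65 mm

At z = 13.8 mm: the cube is not intersected at this z (z outside [0, 13.5]); the cone at (12.5, 15.5) (r1=7.5→r2=1.5) has section circumradius 1.609 here — a regular 16-gon (perimeter = 2·16·1.609·sin(180°/16) = 10.05 mm); Taking the union: only the cone at (12.5, 15.5) is present, so the union is just that shape — boundary = 10.05 mm; the r=2.5 cylinder at (2, 2.5) gives a regular 16-gon of circumradius 2.5 (constant along its height) (perimeter = 2·16·2.500·sin(180°/16) = 15.61 mm); Merging all regions: the 2 present regions are separate (no shared area or edge), so areas and boundary lengths simply add and each stays a separate island — boundary = 25.65 mm. Overall, the cross-section has 2 separate islands. Total boundary length (outer) = 25.65 mm.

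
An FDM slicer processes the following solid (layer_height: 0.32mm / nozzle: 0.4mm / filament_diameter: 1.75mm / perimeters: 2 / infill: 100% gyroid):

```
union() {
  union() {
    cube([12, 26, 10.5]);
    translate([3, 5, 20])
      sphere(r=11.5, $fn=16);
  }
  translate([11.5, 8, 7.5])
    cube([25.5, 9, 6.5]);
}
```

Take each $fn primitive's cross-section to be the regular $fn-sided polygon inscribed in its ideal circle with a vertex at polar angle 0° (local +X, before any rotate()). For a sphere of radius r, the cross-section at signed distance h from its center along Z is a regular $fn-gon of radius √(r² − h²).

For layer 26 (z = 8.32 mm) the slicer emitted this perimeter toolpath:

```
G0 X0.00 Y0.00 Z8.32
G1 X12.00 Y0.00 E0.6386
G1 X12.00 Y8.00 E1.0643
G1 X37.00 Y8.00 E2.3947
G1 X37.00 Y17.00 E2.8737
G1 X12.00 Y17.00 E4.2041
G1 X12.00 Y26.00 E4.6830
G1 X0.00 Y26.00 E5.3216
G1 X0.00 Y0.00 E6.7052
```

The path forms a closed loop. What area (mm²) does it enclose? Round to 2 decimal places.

Apply the shoelace formula to the sequence of (X, Y) vertices; enclosed area = 537.00 mm².

537.00 mm²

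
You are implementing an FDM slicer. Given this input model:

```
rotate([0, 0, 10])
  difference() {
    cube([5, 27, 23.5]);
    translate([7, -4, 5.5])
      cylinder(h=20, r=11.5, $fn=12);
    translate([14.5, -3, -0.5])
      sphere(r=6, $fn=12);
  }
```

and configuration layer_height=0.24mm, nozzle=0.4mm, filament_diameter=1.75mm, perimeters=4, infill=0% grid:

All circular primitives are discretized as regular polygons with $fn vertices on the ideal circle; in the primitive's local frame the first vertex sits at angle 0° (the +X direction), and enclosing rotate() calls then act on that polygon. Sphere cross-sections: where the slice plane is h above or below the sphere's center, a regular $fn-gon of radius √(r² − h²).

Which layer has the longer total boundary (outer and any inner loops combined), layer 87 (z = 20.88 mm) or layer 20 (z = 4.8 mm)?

Layer 87 (z = 20.88): the 5×27 cube contributes its full rectangle (perimeter 64.00 mm); the cylinder at (7, -4): section is a regular 12-gon, circumradius r=11.5 (perimeter = 2·12·11.500·sin(180°/12) = 71.43 mm); the sphere at (14.5, -3) is not intersected at this z (|z−center|=21.380 > r=6); Subtracting the remaining from the first: starting from the 5×27 cube, the r=11.5 cylinder at (7, -4) partially overlaps it — only the 30.90 mm² overlap (of its 396.75 mm²) is removed, clipping the outline — boundary = 52.98 mm; (rotated 10° about Z; rotation is an isometry so areas/perimeters/island counts are preserved). So its perimeter = 52.98 mm. Layer 20 (z = 4.8): the cube is present — its section is the full 5×27 rectangle (perimeter 64.00 mm); the cylinder at (7, -4) does not reach this height (z outside [5.5, 25.5]); the r=6 sphere at (14.5, -3) slices to a regular 12-gon of circumradius 2.812 (√(r²−h²) with h=5.3 from center) (perimeter = 2·12·2.812·sin(180°/12) = 17.47 mm); Taking the first minus the rest: starting from the 5×27 cube, the r=6 sphere at (14.5, -3) misses the remaining region (no effect) — boundary = 64.00 mm; (rotated 10° about Z; rotation is an isometry so areas/perimeters/island counts are preserved). So its perimeter = 64.00 mm. Layer 20 is larger (64.00 vs 52.98 mm).

layer 20 (z = 4.8 mm)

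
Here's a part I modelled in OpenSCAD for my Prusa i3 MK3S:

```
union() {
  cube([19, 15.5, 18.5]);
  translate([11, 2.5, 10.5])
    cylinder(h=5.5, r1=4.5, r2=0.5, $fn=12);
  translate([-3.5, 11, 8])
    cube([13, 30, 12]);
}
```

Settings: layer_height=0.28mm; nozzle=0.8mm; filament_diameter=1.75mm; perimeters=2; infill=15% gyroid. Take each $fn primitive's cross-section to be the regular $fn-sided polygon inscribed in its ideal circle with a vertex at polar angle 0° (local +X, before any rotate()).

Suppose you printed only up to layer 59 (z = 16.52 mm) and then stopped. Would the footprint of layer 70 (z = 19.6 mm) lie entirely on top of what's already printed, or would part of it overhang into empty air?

Compare the two slices. At z = 16.52: the 19×15.5 cube contributes its full rectangle (area 294.50 mm²); the cone at (11, 2.5) is absent (z outside [10.5, 16]); the cube at (-3.5, 11) (footprint 13×30) is included at this height (area 390.00 mm²); Merging all regions: the regions partially overlap — summed areas 684.50 mm² minus the doubly-counted overlap 42.75 mm² gives 641.75 mm² — area = 641.75 mm². At z = 19.6: the cube does not reach this height (z outside [0, 18.5]); the cone at (11, 2.5) does not reach this height (z outside [10.5, 16]); the 13×30 cube at (-3.5, 11) contributes its full rectangle (area 390.00 mm²); Combining (union): only the 13×30 cube at (-3.5, 11) is present, so the union is just that shape — area = 390.00 mm². Checking containment: the cross-section at z = 19.6 is a subset of the cross-section at z = 16.52.

entirely on top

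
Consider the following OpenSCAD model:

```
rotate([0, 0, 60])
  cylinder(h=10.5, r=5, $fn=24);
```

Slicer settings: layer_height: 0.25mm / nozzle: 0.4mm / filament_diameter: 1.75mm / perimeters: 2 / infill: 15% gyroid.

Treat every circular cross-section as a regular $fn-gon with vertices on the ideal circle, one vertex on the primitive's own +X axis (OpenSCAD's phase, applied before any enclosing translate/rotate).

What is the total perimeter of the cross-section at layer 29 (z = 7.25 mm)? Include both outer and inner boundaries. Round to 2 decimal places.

At z = 7.25 mm: the r=5 cylinder gives a regular 24-gon of circumradius 5 (constant along its height) (perimeter = 2·24·5.000·sin(180°/24) = 31.33 mm); (rotated 60° about Z; rotation is an isometry so areas/perimeters/island counts are preserved). Overall, the cross-section is a single solid region. Total boundary length (outer) = 31.33 mm.

31.33 mm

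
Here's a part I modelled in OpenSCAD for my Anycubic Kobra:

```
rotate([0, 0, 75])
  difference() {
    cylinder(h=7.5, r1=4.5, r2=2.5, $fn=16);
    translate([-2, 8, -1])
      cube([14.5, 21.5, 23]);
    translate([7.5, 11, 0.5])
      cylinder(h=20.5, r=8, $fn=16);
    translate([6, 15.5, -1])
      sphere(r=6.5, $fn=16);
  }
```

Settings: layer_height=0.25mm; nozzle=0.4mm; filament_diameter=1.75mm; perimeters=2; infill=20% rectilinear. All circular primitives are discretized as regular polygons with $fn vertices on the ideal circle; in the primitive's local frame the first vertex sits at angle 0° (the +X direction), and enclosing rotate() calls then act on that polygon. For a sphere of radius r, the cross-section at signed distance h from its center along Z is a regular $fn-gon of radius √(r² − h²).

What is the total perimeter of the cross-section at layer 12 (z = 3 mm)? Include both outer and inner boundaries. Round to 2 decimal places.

At z = 3 mm: the cone contributes a regular 16-gon of circumradius 3.700 (interpolated between r1=4.5 and r2=2.5 at t=0.400) (perimeter = 2·16·3.700·sin(180°/16) = 23.10 mm); the cube at (-2, 8) (footprint 14.5×21.5) is included at this height (perimeter 72.00 mm); the cylinder at (7.5, 11): section is a regular 16-gon, circumradius r=8 (perimeter = 2·16·8.000·sin(180°/16) = 49.94 mm); the r=6.5 sphere at (6, 15.5) contributes a regular 16-gon of circumradius √(6.5²−4²) = 5.123 (perimeter = 2·16·5.123·sin(180°/16) = 31.99 mm); After the difference (first − rest): starting from the cone, the 14.5×21.5 cube at (-2, 8) misses the remaining region (no effect); the r=8 cylinder at (7.5, 11) misses the remaining region (no effect); the r=6.5 sphere at (6, 15.5) misses the remaining region (no effect) — boundary = 23.10 mm; (whole slice rotated 75° about Z — lengths, areas and connectivity unchanged). Overall, the cross-section is a single solid region. Total boundary length (outer) = 23.10 mm.

23.10 mm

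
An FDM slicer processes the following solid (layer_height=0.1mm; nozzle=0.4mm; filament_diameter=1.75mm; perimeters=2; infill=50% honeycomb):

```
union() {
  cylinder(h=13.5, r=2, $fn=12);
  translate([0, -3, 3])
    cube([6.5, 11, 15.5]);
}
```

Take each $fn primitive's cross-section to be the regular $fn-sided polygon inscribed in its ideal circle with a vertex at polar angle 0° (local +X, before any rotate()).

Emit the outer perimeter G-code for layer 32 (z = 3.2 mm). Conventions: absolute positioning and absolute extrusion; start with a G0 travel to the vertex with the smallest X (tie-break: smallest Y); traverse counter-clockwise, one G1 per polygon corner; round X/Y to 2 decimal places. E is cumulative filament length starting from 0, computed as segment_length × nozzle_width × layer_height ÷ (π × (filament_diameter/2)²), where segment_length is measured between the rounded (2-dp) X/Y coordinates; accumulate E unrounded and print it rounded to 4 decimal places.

At z = 3.2 mm: the r=2 cylinder contributes a regular 12-gon of circumradius 2; the cube at (0, -3) (footprint 6.5×11) is included at this height; Taking the union: the regions partially overlap (shared area 6.00 mm²), so overlapping operands fuse into one piece — 1 connected region. The outline is a single polygon with 11 vertices. Extrusion per mm of travel: 0.4 × 0.1 / (π × 0.875²) = 0.016630. Accumulating E over each segment gives final E = 0.6188.

G0 X-2.00 Y0.00 Z3.20
G1 X-1.73 Y-1.00 E0.0172
G1 X-1.00 Y-1.73 E0.0344
G1 X0.00 Y-2.00 E0.0516
G1 X0.00 Y-3.00 E0.0682
G1 X6.50 Y-3.00 E0.1763
G1 X6.50 Y8.00 E0.3593
G1 X0.00 Y8.00 E0.4674
G1 X0.00 Y2.00 E0.5672
G1 X-1.00 Y1.73 E0.5844
G1 X-1.73 Y1.00 E0.6015
G1 X-2.00 Y0.00 E0.6188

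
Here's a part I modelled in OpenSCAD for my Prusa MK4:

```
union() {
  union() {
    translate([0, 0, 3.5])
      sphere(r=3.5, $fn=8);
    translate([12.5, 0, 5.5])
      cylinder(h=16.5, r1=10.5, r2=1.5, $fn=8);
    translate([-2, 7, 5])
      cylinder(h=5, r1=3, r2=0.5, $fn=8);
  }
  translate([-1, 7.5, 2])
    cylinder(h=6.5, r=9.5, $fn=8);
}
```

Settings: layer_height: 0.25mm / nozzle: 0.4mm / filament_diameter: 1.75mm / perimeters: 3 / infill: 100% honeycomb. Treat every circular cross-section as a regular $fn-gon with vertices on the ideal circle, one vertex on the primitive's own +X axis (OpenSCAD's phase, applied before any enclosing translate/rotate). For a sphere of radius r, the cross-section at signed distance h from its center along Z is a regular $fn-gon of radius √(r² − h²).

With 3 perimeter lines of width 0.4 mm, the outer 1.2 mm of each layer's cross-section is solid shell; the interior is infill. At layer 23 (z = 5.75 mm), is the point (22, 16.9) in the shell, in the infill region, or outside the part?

outside

At z = 5.75 mm: the sphere: section is a regular 8-gon, circumradius = √(r²−h²) = √(3.5²−2.25²) = 2.681; the cone at (12.5, 0): at t=0.015 of its height the radius interpolates to r₁+(r₂−r₁)t = 10.364, giving a regular 8-gon of that circumradius; the cone at (-2, 7) contributes a regular 8-gon of circumradius 2.625 (interpolated between r1=3 and r2=0.5 at t=0.150); Combining (union): the regions partially overlap (shared area 0.36 mm²), so overlapping operands fuse into one piece — 2 connected regions; the cylinder at (-1, 7.5): section is a regular 8-gon, circumradius r=9.5; Taking the union: the regions partially overlap (shared area 61.94 mm²), so overlapping operands fuse into one piece — 1 connected region. Overall, the cross-section is a single solid region. The nearest boundary edge runs (12.50, 10.36)→(19.83, 7.33); distance from the point to it = 9.67 mm. The point is not inside any of the regions above, so it lies outside the cross-section (9.67 mm from the nearest boundary).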